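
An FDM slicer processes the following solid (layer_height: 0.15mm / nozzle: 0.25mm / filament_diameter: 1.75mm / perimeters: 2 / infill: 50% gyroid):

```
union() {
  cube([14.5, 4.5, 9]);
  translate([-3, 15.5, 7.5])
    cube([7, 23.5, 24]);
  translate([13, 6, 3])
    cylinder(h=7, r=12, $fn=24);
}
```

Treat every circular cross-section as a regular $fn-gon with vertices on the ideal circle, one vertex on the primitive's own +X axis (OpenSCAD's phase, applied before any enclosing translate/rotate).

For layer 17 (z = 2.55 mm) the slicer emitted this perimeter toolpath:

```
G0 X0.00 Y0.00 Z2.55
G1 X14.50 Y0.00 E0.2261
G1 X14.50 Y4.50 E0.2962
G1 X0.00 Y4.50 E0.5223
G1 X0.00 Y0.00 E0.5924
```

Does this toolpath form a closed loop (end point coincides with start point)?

yes

Start point (G0): (0.00, 0.00). End point (last G1): the path returns to the start — closed.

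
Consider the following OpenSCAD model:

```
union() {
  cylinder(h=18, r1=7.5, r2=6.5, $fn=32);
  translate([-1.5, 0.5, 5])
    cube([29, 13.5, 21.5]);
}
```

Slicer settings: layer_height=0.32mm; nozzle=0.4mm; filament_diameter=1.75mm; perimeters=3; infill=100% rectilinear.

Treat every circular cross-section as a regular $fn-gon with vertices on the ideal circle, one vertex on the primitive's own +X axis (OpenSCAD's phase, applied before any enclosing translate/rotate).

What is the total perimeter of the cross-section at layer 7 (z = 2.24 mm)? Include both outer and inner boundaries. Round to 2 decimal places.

At z = 2.24 mm: the cone (r1=7.5→r2=6.5) has section circumradius 7.376 here — a regular 32-gon (perimeter = 2·32·7.376·sin(180°/32) = 46.27 mm); the cube at (-1.5, 0.5) is not intersected at this z (z outside [5, 26.5]); Taking the union: only the cone is present, so the union is just that shape — boundary = 46.27 mm. Overall, the cross-section is a single solid region. Total boundary length (outer) = 46.27 mm.

46.27 mm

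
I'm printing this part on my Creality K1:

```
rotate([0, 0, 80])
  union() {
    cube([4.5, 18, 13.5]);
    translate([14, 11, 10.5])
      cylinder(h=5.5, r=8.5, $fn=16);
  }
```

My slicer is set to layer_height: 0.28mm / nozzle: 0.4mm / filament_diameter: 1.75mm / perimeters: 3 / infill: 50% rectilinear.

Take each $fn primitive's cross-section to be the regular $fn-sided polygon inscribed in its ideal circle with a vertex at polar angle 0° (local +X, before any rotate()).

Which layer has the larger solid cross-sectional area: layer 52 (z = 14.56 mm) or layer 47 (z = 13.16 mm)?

layer 47 (z = 13.16 mm)

Layer 52 (z = 14.56): the cube is absent (z outside [0, 13.5]); the r=8.5 cylinder at (14, 11) contributes a regular 16-gon of circumradius 8.5 (area = (16/2)·8.500²·sin(360°/16) = 221.19 mm²); Combining (union): only the r=8.5 cylinder at (14, 11) is present, so the union is just that shape — area = 221.19 mm²; (rotated 80° about Z; rotation is an isometry so areas/perimeters/island counts are preserved). So its area = 221.19 mm². Layer 47 (z = 13.16): the cube (footprint 4.5×18) is included at this height (area 81.00 mm²); the cylinder at (14, 11): section is a regular 16-gon, circumradius r=8.5 (area = (16/2)·8.500²·sin(360°/16) = 221.19 mm²); Combining (union): the 2 present regions are separate (no shared area or edge), so areas and boundary lengths simply add and each stays a separate island — area = 302.19 mm²; (rotated 80° about Z; rotation is an isometry so areas/perimeters/island counts are preserved). So its area = 302.19 mm². Layer 47 is larger (302.19 vs 221.19 mm²).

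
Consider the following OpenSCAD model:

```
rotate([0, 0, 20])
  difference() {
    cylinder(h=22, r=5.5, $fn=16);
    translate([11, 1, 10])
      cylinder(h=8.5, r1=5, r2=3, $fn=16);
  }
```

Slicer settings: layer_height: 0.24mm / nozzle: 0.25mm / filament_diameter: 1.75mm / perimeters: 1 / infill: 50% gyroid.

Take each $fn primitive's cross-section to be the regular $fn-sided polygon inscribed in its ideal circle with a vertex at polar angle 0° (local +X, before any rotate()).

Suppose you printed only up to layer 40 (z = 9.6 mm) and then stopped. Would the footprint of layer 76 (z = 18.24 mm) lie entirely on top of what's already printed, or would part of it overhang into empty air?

entirely on top

Compare the two slices. At z = 9.6: the cylinder: section is a regular 16-gon, circumradius r=5.5 (area = (16/2)·5.500²·sin(360°/16) = 92.61 mm²); the cone at (11, 1) is not intersected at this z (z outside [10, 18.5]); Subtracting the remaining from the first: none of the subtracted shapes is present at this height, so the r=5.5 cylinder is unchanged — area = 92.61 mm²; (whole slice rotated 20° about Z — lengths, areas and connectivity unchanged). At z = 18.24: the r=5.5 cylinder contributes a regular 16-gon of circumradius 5.5 (area = (16/2)·5.500²·sin(360°/16) = 92.61 mm²); the cone at (11, 1): at t=0.969 of its height the radius interpolates to r₁+(r₂−r₁)t = 3.061, giving a regular 16-gon of that circumradius (area = (16/2)·3.061²·sin(360°/16) = 28.69 mm²); Taking the first minus the rest: starting from the r=5.5 cylinder (92.61 mm²), the cone at (11, 1) misses the remaining region (no effect) — area = 92.61 mm²; (whole slice rotated 20° about Z — lengths, areas and connectivity unchanged). Checking containment: the cross-section at z = 18.24 is a subset of the cross-section at z = 9.6.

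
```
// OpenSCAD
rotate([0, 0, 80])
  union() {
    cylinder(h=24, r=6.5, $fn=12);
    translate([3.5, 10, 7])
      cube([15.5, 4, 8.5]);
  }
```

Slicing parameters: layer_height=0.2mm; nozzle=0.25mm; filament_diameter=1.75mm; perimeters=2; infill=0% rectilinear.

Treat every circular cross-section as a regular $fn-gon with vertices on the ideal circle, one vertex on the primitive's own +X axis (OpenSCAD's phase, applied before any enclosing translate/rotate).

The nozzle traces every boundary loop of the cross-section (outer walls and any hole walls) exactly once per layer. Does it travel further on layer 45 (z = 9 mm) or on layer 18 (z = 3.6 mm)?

layer 45 (z = 9 mm)

Layer 45 (z = 9): the r=6.5 cylinder contributes a regular 12-gon of circumradius 6.5 (perimeter = 2·12·6.500·sin(180°/12) = 40.38 mm); the cube at (3.5, 10) is present — its section is the full 15.5×4 rectangle (perimeter 39.00 mm); Combining (union): the 2 present regions are separate (no shared area or edge), so areas and boundary lengths simply add and each stays a separate island — boundary = 79.38 mm; (rotated 80° about Z; rotation is an isometry so areas/perimeters/island counts are preserved). So its perimeter = 79.38 mm. Layer 18 (z = 3.6): the r=6.5 cylinder gives a regular 12-gon of circumradius 6.5 (constant along its height) (perimeter = 2·12·6.500·sin(180°/12) = 40.38 mm); the cube at (3.5, 10) does not reach this height (z outside [7, 15.5]); Combining (union): only the r=6.5 cylinder is present, so the union is just that shape — boundary = 40.38 mm; (whole slice rotated 80° about Z — lengths, areas and connectivity unchanged). So its perimeter = 40.38 mm. Layer 45 is larger (79.38 vs 40.38 mm).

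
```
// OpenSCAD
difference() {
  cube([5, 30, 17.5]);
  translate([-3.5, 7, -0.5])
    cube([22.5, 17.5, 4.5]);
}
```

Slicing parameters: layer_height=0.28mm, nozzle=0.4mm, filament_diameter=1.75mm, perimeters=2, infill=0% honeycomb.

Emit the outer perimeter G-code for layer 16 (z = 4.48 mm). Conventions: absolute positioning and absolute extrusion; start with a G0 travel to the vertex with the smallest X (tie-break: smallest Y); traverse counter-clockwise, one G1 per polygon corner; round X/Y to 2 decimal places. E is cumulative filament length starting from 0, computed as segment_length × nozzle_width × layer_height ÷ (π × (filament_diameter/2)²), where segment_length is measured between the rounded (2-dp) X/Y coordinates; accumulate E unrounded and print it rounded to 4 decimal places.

G0 X0.00 Y0.00 Z4.48
G1 X5.00 Y0.00 E0.2328
G1 X5.00 Y30.00 E1.6297
G1 X0.00 Y30.00 E1.8626
G1 X0.00 Y0.00 E3.2595

At z = 4.48 mm: the cube (footprint 5×30) is included at this height; the cube at (-3.5, 7) is absent (z outside [-0.5, 4]); Taking the first minus the rest: none of the subtracted shapes is present at this height, so the 5×30 cube is unchanged — 1 connected region. The outline is a single polygon with 4 vertices. Extrusion per mm of travel: 0.4 × 0.28 / (π × 0.875²) = 0.046564. Accumulating E over each segment gives final E = 3.2595.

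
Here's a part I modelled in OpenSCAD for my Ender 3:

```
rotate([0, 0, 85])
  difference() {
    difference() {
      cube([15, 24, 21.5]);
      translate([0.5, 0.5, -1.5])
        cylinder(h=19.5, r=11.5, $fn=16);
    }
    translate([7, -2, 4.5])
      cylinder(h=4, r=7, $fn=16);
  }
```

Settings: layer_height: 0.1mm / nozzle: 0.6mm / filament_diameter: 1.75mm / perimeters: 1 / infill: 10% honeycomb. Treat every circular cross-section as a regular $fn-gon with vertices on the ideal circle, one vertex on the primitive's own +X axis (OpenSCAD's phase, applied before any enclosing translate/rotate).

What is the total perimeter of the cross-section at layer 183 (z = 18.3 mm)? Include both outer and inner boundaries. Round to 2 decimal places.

At z = 18.3 mm: the 15×24 cube contributes its full rectangle (perimeter 78.00 mm); the cylinder at (0.5, 0.5) is absent (z outside [-1.5, 18]); Taking the first minus the rest: none of the subtracted shapes is present at this height, so the 15×24 cube is unchanged — boundary = 78.00 mm; the cylinder at (7, -2) is absent (z outside [4.5, 8.5]); Taking the first minus the rest: none of the subtracted shapes is present at this height, so the result so far is unchanged — boundary = 78.00 mm; (rotated 85° about Z; rotation is an isometry so areas/perimeters/island counts are preserved). Overall, the cross-section is a single solid region. Total boundary length (outer) = 78.00 mm.

78.00 mm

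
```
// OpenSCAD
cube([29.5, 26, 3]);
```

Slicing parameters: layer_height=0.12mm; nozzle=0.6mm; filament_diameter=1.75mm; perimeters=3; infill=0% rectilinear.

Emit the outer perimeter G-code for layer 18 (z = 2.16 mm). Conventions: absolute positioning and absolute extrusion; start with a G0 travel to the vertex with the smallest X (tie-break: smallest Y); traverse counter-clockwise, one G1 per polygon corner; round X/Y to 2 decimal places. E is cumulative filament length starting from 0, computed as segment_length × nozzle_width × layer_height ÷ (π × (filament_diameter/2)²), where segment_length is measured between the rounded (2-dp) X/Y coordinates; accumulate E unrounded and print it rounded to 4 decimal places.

G0 X0.00 Y0.00 Z2.16
G1 X29.50 Y0.00 E0.8831
G1 X29.50 Y26.00 E1.6613
G1 X0.00 Y26.00 E2.5444
G1 X0.00 Y0.00 E3.3227

At z = 2.16 mm: the cube (footprint 29.5×26) is included at this height. The outline is a single polygon with 4 vertices. Extrusion per mm of travel: 0.6 × 0.12 / (π × 0.875²) = 0.029934. Accumulating E over each segment gives final E = 3.3227.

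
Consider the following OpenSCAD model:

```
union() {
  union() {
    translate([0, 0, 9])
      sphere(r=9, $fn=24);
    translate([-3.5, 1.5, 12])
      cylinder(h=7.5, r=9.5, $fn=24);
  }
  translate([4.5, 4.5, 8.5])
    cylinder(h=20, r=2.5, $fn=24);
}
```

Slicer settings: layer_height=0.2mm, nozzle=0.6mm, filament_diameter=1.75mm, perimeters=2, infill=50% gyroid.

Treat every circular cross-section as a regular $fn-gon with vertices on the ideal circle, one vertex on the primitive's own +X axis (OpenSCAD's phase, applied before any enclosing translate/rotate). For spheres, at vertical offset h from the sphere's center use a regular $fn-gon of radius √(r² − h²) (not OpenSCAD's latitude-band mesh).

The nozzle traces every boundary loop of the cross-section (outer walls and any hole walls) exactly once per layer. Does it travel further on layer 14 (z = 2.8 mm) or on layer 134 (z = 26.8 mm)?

layer 14 (z = 2.8 mm)

Layer 14 (z = 2.8): the r=9 sphere slices to a regular 24-gon of circumradius 6.524 (√(r²−h²) with h=6.2 from center) (perimeter = 2·24·6.524·sin(180°/24) = 40.87 mm); the cylinder at (-3.5, 1.5) does not reach this height (z outside [12, 19.5]); Merging all regions: only the r=9 sphere is present, so the union is just that shape — boundary = 40.87 mm; the cylinder at (4.5, 4.5) does not reach this height (z outside [8.5, 28.5]); Taking the union: only that combined region is present, so the union is just that shape — boundary = 40.87 mm. So its perimeter = 40.87 mm. Layer 134 (z = 26.8): the sphere is not intersected at this z (|z−center|=17.800 > r=9); the cylinder at (-3.5, 1.5) is not intersected at this z (z outside [12, 19.5]); Merging all regions: nothing is present at this height; the r=2.5 cylinder at (4.5, 4.5) gives a regular 24-gon of circumradius 2.5 (constant along its height) (perimeter = 2·24·2.500·sin(180°/24) = 15.66 mm); Merging all regions: only the r=2.5 cylinder at (4.5, 4.5) is present, so the union is just that shape — boundary = 15.66 mm. So its perimeter = 15.66 mm. Layer 14 is larger (40.87 vs 15.66 mm).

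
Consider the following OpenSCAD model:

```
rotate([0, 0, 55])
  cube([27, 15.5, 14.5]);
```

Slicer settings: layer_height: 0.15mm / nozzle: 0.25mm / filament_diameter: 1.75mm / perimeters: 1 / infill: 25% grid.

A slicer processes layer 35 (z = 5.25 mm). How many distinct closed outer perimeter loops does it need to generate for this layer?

At z = 5.25 mm: the cube (footprint 27×15.5) is included at this height; (rotated 55° about Z; rotation is an isometry so areas/perimeters/island counts are preserved). The result has 1 disconnected region.

1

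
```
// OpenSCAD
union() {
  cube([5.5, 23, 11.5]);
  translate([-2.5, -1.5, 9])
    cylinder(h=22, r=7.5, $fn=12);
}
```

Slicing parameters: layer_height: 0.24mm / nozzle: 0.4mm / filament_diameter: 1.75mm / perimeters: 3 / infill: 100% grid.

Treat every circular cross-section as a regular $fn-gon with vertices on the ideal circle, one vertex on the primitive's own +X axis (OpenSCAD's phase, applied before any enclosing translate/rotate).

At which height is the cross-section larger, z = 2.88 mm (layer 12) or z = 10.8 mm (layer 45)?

Layer 12 (z = 2.88): the cube (footprint 5.5×23) is included at this height (area 126.50 mm²); the cylinder at (-2.5, -1.5) is absent (z outside [9, 31]); Taking the union: only the 5.5×23 cube is present, so the union is just that shape — area = 126.50 mm². So its area = 126.50 mm². Layer 45 (z = 10.8): the cube (footprint 5.5×23) is included at this height (area 126.50 mm²); the r=7.5 cylinder at (-2.5, -1.5) contributes a regular 12-gon of circumradius 7.5 (area = (12/2)·7.500²·sin(360°/12) = 168.75 mm²); Taking the union: the regions partially overlap — summed areas 295.25 mm² minus the doubly-counted overlap 17.08 mm² gives 278.17 mm² — area = 278.17 mm². So its area = 278.17 mm². Layer 45 is larger (278.17 vs 126.50 mm²).

layer 45 (z = 10.8 mm)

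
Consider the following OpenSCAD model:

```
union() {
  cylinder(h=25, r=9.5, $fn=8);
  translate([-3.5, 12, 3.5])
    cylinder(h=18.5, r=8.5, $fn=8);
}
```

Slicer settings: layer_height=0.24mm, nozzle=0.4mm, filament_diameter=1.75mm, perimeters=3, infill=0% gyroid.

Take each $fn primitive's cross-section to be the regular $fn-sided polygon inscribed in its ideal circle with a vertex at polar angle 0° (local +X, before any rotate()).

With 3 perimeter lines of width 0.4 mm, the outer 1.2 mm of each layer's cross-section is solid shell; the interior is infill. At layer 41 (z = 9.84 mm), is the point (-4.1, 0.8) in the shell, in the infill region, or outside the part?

infill

At z = 9.84 mm: the cylinder: section is a regular 8-gon, circumradius r=9.5; the cylinder at (-3.5, 12): section is a regular 8-gon, circumradius r=8.5; Combining (union): the regions partially overlap (shared area 36.80 mm²), so overlapping operands fuse into one piece — 1 connected region. Overall, the cross-section is a single solid region. The nearest boundary edge runs (-9.50, 0.00)→(-7.38, 5.11); distance from the point to it = 4.68 mm. The point is inside the cross-section and 4.68 mm from the nearest boundary — more than the 1.2 mm shell width (3 × 0.4), so it's in the infill interior.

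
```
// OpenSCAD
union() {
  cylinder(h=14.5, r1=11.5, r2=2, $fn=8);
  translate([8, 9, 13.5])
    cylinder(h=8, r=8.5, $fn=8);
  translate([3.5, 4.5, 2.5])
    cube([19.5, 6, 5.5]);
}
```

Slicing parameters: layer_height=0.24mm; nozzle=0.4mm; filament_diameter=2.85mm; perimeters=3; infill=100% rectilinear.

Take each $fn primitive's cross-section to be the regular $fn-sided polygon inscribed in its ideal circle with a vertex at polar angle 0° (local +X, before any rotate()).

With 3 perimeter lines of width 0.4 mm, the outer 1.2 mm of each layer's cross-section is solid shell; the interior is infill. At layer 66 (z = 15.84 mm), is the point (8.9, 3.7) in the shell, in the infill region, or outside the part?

infill

At z = 15.84 mm: the cone does not reach this height (z outside [0, 14.5]); the cylinder at (8, 9): section is a regular 8-gon, circumradius r=8.5; the cube at (3.5, 4.5) does not reach this height (z outside [2.5, 8]); Merging all regions: only the r=8.5 cylinder at (8, 9) is present, so the union is just that shape — 1 connected region. Overall, the cross-section is a single solid region. The nearest boundary edge runs (8.00, 0.50)→(14.01, 2.99); distance from the point to it = 2.61 mm. The point is inside the cross-section and 2.61 mm from the nearest boundary — more than the 1.2 mm shell width (3 × 0.4), so it's in the infill interior.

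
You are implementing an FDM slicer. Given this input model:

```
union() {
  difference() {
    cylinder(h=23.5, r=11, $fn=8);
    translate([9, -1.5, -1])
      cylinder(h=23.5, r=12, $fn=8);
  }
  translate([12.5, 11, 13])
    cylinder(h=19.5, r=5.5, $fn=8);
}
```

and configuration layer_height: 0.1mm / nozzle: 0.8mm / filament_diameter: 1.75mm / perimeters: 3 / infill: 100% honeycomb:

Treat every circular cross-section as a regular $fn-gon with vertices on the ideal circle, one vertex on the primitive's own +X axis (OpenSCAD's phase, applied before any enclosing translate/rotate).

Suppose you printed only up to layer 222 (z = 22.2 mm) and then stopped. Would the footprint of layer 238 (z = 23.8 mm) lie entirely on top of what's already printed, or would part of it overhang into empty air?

entirely on top

Compare the two slices. At z = 22.2: the r=11 cylinder gives a regular 8-gon of circumradius 11 (constant along its height) (area = (8/2)·11.000²·sin(360°/8) = 342.24 mm²); the r=12 cylinder at (9, -1.5) contributes a regular 8-gon of circumradius 12 (area = (8/2)·12.000²·sin(360°/8) = 407.29 mm²); After the difference (first − rest): starting from the r=11 cylinder (342.24 mm²), the r=12 cylinder at (9, -1.5) partially overlaps it — only the 180.62 mm² overlap (of its 407.29 mm²) is removed, clipping the outline — area = 161.62 mm²; the r=5.5 cylinder at (12.5, 11) contributes a regular 8-gon of circumradius 5.5 (area = (8/2)·5.500²·sin(360°/8) = 85.56 mm²); Merging all regions: the 2 present regions are separate (no shared area or edge), so areas and boundary lengths simply add and each stays a separate island — area = 247.18 mm². At z = 23.8: the cylinder is absent (z outside [0, 23.5]); the cylinder at (9, -1.5) is absent (z outside [-1, 22.5]); Taking the first minus the rest: the first operand is absent here, so nothing remains; the cylinder at (12.5, 11): section is a regular 8-gon, circumradius r=5.5 (area = (8/2)·5.500²·sin(360°/8) = 85.56 mm²); Merging all regions: only the r=5.5 cylinder at (12.5, 11) is present, so the union is just that shape — area = 85.56 mm². Checking containment: the cross-section at z = 23.8 is a subset of the cross-section at z = 22.2.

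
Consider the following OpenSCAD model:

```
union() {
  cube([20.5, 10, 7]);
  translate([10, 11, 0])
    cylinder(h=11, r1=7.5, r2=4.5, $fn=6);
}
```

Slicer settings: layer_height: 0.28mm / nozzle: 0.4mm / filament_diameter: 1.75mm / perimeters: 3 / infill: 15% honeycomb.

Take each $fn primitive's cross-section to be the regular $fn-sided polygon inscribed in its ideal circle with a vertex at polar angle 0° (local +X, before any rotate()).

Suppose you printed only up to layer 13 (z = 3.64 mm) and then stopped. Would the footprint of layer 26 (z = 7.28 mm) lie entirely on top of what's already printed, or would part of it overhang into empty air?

entirely on top

Compare the two slices. At z = 3.64: the 20.5×10 cube contributes its full rectangle (area 205.00 mm²); the cone at (10, 11): at t=0.331 of its height the radius interpolates to r₁+(r₂−r₁)t = 6.507, giving a regular 6-gon of that circumradius (area = (6/2)·6.507²·sin(360°/6) = 110.01 mm²); Combining (union): the regions partially overlap — summed areas 315.01 mm² minus the doubly-counted overlap 42.57 mm² gives 272.44 mm² — area = 272.44 mm². At z = 7.28: the cube is not intersected at this z (z outside [0, 7]); the cone at (10, 11) (r1=7.5→r2=4.5) has section circumradius 5.515 here — a regular 6-gon (area = (6/2)·5.515²·sin(360°/6) = 79.01 mm²); Merging all regions: only the cone at (10, 11) is present, so the union is just that shape — area = 79.01 mm². Checking containment: the cross-section at z = 7.28 is a subset of the cross-section at z = 3.64.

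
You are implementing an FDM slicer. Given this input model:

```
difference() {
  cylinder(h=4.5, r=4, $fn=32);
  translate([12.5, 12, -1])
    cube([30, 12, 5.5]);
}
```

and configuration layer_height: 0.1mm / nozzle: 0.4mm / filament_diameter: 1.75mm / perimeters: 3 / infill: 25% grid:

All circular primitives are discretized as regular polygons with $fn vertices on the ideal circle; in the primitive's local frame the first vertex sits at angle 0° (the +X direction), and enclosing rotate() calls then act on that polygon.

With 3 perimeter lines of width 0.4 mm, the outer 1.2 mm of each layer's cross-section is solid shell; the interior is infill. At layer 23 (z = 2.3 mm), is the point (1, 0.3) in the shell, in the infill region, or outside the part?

At z = 2.3 mm: the r=4 cylinder contributes a regular 32-gon of circumradius 4; the cube at (12.5, 12) is present — its section is the full 30×12 rectangle; Taking the first minus the rest: starting from the r=4 cylinder, the 30×12 cube at (12.5, 12) misses the remaining region (no effect) — 1 connected region. Overall, the cross-section is a single solid region. The nearest boundary edge runs (3.70, 1.53)→(3.92, 0.78); distance from the point to it = 2.94 mm. The point is inside the cross-section and 2.94 mm from the nearest boundary — more than the 1.2 mm shell width (3 × 0.4), so it's in the infill interior.

infill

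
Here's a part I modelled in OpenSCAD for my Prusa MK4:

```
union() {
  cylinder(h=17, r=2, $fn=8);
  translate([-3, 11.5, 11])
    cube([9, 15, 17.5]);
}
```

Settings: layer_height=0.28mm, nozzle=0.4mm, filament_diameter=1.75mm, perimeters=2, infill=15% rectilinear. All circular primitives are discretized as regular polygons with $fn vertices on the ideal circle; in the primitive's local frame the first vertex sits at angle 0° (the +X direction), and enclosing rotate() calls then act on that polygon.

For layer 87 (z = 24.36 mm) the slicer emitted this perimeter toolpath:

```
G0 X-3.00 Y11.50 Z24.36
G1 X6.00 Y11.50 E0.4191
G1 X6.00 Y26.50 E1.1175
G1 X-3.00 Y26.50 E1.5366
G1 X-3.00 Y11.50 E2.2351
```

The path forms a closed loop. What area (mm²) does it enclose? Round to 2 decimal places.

Apply the shoelace formula to the sequence of (X, Y) vertices; enclosed area = 135.00 mm².

135.00 mm²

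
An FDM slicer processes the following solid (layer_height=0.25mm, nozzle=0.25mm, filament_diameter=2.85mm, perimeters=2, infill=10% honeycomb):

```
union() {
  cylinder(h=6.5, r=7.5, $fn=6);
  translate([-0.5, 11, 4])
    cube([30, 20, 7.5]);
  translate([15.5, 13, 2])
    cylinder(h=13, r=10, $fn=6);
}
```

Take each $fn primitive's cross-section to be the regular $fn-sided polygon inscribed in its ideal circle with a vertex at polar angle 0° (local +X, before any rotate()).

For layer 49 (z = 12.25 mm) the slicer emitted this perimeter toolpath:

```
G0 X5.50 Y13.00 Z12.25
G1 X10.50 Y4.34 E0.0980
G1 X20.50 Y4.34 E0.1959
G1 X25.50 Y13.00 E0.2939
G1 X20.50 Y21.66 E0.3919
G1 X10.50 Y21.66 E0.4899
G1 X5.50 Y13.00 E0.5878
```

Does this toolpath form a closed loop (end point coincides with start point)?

yes

Start point (G0): (5.50, 13.00). End point (last G1): the path returns to the start — closed.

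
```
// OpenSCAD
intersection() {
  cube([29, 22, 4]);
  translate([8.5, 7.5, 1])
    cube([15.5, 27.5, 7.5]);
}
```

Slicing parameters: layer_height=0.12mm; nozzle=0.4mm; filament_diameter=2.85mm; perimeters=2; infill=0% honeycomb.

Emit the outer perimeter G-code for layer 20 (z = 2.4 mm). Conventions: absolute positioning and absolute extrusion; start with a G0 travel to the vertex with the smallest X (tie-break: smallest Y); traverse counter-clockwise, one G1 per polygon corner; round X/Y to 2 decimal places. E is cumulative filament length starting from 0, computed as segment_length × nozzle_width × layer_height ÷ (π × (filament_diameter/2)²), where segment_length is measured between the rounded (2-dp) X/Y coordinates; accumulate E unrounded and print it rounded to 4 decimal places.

At z = 2.4 mm: the 29×22 cube contributes its full rectangle; the 15.5×27.5 cube at (8.5, 7.5) contributes its full rectangle; Keeping only the common overlap: the 15.5×27.5 cube at (8.5, 7.5) partially overlaps the 29×22 cube; clipping to the common part keeps 224.75 mm² — 1 connected region. The outline is a single polygon with 4 vertices. Extrusion per mm of travel: 0.4 × 0.12 / (π × 1.425²) = 0.007524. Accumulating E over each segment gives final E = 0.4515.

G0 X8.50 Y7.50 Z2.40
G1 X24.00 Y7.50 E0.1166
G1 X24.00 Y22.00 E0.2257
G1 X8.50 Y22.00 E0.3424
G1 X8.50 Y7.50 E0.4515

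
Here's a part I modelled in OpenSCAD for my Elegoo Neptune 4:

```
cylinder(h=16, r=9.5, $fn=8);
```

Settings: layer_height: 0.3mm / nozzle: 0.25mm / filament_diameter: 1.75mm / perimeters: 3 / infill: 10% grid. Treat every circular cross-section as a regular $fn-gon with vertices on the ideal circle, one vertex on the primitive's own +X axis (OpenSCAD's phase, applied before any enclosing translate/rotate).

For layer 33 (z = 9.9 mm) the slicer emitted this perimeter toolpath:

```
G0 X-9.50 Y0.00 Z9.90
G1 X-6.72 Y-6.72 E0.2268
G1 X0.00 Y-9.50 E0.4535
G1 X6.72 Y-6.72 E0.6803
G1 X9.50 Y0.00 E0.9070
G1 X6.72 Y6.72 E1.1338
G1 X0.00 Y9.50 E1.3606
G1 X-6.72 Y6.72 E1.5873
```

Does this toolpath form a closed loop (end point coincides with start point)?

no

Start point (G0): (-9.50, 0.00). End point (last G1): the path does not return to the start — open.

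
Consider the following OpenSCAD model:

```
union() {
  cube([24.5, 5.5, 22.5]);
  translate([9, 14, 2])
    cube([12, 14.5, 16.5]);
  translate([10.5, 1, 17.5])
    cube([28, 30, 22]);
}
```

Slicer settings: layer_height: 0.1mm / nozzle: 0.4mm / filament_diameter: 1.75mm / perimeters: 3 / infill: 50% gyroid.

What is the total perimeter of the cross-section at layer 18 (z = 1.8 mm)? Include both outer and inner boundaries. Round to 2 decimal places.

At z = 1.8 mm: the cube (footprint 24.5×5.5) is included at this height (perimeter 60.00 mm); the cube at (9, 14) is absent (z outside [2, 18.5]); the cube at (10.5, 1) does not reach this height (z outside [17.5, 39.5]); Taking the union: only the 24.5×5.5 cube is present, so the union is just that shape — boundary = 60.00 mm. Overall, the cross-section is a single solid region. Total boundary length (outer) = 60.00 mm.

60.00 mm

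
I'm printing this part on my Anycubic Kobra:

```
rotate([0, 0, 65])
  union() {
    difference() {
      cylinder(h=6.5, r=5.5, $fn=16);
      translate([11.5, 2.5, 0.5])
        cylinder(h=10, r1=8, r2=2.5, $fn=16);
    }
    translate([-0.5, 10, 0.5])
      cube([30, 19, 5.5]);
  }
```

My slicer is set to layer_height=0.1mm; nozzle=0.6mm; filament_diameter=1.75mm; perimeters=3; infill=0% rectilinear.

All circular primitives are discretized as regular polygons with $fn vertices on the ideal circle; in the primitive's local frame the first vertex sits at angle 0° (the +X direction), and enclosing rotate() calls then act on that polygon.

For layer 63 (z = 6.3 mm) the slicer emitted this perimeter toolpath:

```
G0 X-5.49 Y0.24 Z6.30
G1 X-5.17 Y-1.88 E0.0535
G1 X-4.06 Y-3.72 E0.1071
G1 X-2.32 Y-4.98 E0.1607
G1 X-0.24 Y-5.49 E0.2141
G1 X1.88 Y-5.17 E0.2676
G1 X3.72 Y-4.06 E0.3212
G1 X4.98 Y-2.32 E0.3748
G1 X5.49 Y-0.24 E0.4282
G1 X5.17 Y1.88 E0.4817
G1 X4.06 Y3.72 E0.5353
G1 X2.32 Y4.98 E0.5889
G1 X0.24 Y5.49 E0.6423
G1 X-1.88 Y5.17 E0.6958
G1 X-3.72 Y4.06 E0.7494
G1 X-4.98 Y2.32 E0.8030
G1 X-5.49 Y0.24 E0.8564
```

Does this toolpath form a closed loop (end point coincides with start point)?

Start point (G0): (-5.49, 0.24). End point (last G1): the path returns to the start — closed.

yes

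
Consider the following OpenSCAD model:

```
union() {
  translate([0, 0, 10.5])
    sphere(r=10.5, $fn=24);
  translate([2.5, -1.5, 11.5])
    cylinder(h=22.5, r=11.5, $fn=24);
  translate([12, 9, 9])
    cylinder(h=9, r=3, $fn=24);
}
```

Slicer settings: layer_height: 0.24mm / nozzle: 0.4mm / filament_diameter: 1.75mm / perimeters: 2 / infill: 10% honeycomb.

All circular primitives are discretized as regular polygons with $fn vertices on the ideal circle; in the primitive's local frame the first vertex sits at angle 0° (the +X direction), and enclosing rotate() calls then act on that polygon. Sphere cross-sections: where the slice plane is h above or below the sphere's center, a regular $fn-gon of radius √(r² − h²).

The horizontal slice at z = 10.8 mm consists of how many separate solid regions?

At z = 10.8 mm: the r=10.5 sphere contributes a regular 24-gon of circumradius √(10.5²−0.3²) = 10.496; the cylinder at (2.5, -1.5) does not reach this height (z outside [11.5, 34]); the r=3 cylinder at (12, 9) gives a regular 24-gon of circumradius 3 (constant along its height); Combining (union): the 2 present regions are separate (no shared area or edge), so areas and boundary lengths simply add and each stays a separate island — 2 connected regions. The result has 2 disconnected regions.

2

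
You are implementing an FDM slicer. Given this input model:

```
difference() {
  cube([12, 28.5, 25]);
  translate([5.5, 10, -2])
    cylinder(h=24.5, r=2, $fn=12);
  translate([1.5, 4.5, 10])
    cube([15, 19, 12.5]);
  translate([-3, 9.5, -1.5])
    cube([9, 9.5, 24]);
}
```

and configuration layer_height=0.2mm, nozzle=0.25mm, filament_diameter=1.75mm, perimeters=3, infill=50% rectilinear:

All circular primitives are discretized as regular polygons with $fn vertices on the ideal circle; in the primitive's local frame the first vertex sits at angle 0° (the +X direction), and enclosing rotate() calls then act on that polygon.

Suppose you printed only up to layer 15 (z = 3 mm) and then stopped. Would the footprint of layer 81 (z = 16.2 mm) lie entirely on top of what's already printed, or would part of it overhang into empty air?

Compare the two slices. At z = 3: the 12×28.5 cube contributes its full rectangle (area 342.00 mm²); the r=2 cylinder at (5.5, 10) gives a regular 12-gon of circumradius 2 (constant along its height) (area = (12/2)·2.000²·sin(360°/12) = 12.00 mm²); the cube at (1.5, 4.5) does not reach this height (z outside [10, 22.5]); the cube at (-3, 9.5) (footprint 9×9.5) is included at this height (area 85.50 mm²); Taking the first minus the rest: starting from the 12×28.5 cube (342.00 mm²), the r=2 cylinder at (5.5, 10) lies wholly inside it (removes its full 12.00 mm² and its 12.42 mm outline becomes a hole wall); the 9×9.5 cube at (-3, 9.5) partially overlaps it — only the 51.82 mm² overlap (of its 85.50 mm²) is removed, clipping the outline — area = 278.18 mm². At z = 16.2: the cube is present — its section is the full 12×28.5 rectangle (area 342.00 mm²); the r=2 cylinder at (5.5, 10) gives a regular 12-gon of circumradius 2 (constant along its height) (area = (12/2)·2.000²·sin(360°/12) = 12.00 mm²); the 15×19 cube at (1.5, 4.5) contributes its full rectangle (area 285.00 mm²); the cube at (-3, 9.5) (footprint 9×9.5) is included at this height (area 85.50 mm²); After the difference (first − rest): starting from the 12×28.5 cube (342.00 mm²), the r=2 cylinder at (5.5, 10) lies wholly inside it (removes its full 12.00 mm² and its 12.42 mm outline becomes a hole wall); the 15×19 cube at (1.5, 4.5) partially overlaps it — only the 187.50 mm² overlap (of its 285.00 mm²) is removed, clipping the outline; the 9×9.5 cube at (-3, 9.5) partially overlaps it — only the 14.25 mm² overlap (of its 85.50 mm²) is removed, clipping the outline — area = 128.25 mm². Checking containment: the cross-section at z = 16.2 is a subset of the cross-section at z = 3.

entirely on top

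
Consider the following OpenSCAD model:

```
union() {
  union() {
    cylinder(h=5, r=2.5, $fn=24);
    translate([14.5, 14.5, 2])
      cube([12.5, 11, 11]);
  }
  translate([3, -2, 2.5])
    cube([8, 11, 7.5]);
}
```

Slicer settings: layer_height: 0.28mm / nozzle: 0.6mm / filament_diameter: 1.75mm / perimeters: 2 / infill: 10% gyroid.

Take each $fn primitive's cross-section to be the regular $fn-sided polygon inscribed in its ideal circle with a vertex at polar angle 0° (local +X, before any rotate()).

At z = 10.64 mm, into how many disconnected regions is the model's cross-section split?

1

At z = 10.64 mm: the cylinder does not reach this height (z outside [0, 5]); the cube at (14.5, 14.5) (footprint 12.5×11) is included at this height; Combining (union): only the 12.5×11 cube at (14.5, 14.5) is present, so the union is just that shape — 1 connected region; the cube at (3, -2) is not intersected at this z (z outside [2.5, 10]); Merging all regions: only that combined region is present, so the union is just that shape — 1 connected region. The result has 1 disconnected region.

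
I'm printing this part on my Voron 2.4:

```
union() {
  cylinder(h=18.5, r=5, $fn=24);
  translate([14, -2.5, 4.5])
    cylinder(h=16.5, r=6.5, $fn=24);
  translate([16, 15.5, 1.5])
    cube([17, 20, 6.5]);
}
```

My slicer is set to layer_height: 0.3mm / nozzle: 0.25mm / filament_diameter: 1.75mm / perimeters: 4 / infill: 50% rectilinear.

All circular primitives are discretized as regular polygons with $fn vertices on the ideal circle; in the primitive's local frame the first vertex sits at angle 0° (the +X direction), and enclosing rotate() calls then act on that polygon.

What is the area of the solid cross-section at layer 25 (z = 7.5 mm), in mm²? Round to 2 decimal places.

At z = 7.5 mm: the r=5 cylinder contributes a regular 24-gon of circumradius 5 (area = (24/2)·5.000²·sin(360°/24) = 77.65 mm²); the cylinder at (14, -2.5): section is a regular 24-gon, circumradius r=6.5 (area = (24/2)·6.500²·sin(360°/24) = 131.22 mm²); the cube at (16, 15.5) is present — its section is the full 17×20 rectangle (area 340.00 mm²); Combining (union): the 3 present regions are separate (no shared area or edge), so areas and boundary lengths simply add and each stays a separate island — area = 548.87 mm². Overall, the cross-section has 3 separate islands. Net area = 548.87 mm².

548.87 mm²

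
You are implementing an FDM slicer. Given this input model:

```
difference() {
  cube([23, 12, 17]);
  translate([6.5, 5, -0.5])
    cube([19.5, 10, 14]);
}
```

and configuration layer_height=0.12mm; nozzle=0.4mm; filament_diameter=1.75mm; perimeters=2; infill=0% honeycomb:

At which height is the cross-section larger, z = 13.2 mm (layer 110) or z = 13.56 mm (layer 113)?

Layer 110 (z = 13.2): the cube (footprint 23×12) is included at this height (area 276.00 mm²); the 19.5×10 cube at (6.5, 5) contributes its full rectangle (area 195.00 mm²); Taking the first minus the rest: starting from the 23×12 cube (276.00 mm²), the 19.5×10 cube at (6.5, 5) partially overlaps it — only the 115.50 mm² overlap (of its 195.00 mm²) is removed, clipping the outline — area = 160.50 mm². So its area = 160.50 mm². Layer 113 (z = 13.56): the cube is present — its section is the full 23×12 rectangle (area 276.00 mm²); the cube at (6.5, 5) is absent (z outside [-0.5, 13.5]); After the difference (first − rest): none of the subtracted shapes is present at this height, so the 23×12 cube is unchanged — area = 276.00 mm². So its area = 276.00 mm². Layer 113 is larger (276.00 vs 160.50 mm²).

layer 113 (z = 13.56 mm)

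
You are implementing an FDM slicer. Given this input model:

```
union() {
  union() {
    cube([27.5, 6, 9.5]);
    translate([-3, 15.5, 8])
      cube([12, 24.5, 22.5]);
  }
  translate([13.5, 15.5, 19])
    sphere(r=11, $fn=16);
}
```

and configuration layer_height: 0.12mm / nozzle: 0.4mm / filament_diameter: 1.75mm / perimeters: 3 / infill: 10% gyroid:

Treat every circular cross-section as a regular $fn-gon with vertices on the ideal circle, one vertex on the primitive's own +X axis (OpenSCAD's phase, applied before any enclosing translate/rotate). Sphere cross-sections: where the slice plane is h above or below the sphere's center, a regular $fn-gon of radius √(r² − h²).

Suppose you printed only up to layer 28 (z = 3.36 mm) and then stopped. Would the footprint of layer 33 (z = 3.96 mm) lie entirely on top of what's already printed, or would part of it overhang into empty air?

entirely on top

Compare the two slices. At z = 3.36: the cube (footprint 27.5×6) is included at this height (area 165.00 mm²); the cube at (-3, 15.5) is not intersected at this z (z outside [8, 30.5]); Merging all regions: only the 27.5×6 cube is present, so the union is just that shape — area = 165.00 mm²; the sphere at (13.5, 15.5) is absent (|z−center|=15.640 > r=11); Merging all regions: only that combined region is present, so the union is just that shape — area = 165.00 mm². At z = 3.96: the cube is present — its section is the full 27.5×6 rectangle (area 165.00 mm²); the cube at (-3, 15.5) is absent (z outside [8, 30.5]); Taking the union: only the 27.5×6 cube is present, so the union is just that shape — area = 165.00 mm²; the sphere at (13.5, 15.5) does not reach this height (|z−center|=15.040 > r=11); Taking the union: only the result so far is present, so the union is just that shape — area = 165.00 mm². Checking containment: the cross-section at z = 3.96 is a subset of the cross-section at z = 3.36.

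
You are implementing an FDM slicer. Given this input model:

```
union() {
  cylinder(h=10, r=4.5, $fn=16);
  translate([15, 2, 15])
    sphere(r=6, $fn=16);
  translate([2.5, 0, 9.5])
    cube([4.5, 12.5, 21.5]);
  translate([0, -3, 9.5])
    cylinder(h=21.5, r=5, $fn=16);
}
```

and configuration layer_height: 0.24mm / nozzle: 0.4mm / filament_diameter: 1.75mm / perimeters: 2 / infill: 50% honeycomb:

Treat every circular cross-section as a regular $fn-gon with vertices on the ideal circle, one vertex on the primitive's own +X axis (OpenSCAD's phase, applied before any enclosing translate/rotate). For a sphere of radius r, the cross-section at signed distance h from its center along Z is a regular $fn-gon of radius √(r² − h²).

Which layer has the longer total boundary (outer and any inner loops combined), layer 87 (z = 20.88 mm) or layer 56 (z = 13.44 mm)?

layer 56 (z = 13.44 mm)

Layer 87 (z = 20.88): the cylinder does not reach this height (z outside [0, 10]); the r=6 sphere at (15, 2) contributes a regular 16-gon of circumradius √(6²−5.88²) = 1.194 (perimeter = 2·16·1.194·sin(180°/16) = 7.45 mm); the cube at (2.5, 0) (footprint 4.5×12.5) is included at this height (perimeter 34.00 mm); the r=5 cylinder at (0, -3) contributes a regular 16-gon of circumradius 5 (perimeter = 2·16·5.000·sin(180°/16) = 31.21 mm); Combining (union): the regions partially overlap (shared area 1.01 mm²), so the edge portions inside another operand are dropped and the merged outline is re-measured after clipping — boundary = 68.16 mm. So its perimeter = 68.16 mm. Layer 56 (z = 13.44): the cylinder is not intersected at this z (z outside [0, 10]); the sphere at (15, 2): section is a regular 16-gon, circumradius = √(r²−h²) = √(6²−1.56²) = 5.794 (perimeter = 2·16·5.794·sin(180°/16) = 36.17 mm); the 4.5×12.5 cube at (2.5, 0) contributes its full rectangle (perimeter 34.00 mm); the cylinder at (0, -3): section is a regular 16-gon, circumradius r=5 (perimeter = 2·16·5.000·sin(180°/16) = 31.21 mm); Taking the union: the regions partially overlap (shared area 1.01 mm²), so the edge portions inside another operand are dropped and the merged outline is re-measured after clipping — boundary = 96.87 mm. So its perimeter = 96.87 mm. Layer 56 is larger (96.87 vs 68.16 mm).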